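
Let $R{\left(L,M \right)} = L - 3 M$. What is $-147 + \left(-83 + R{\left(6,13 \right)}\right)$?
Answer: $-263$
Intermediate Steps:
$-147 + \left(-83 + R{\left(6,13 \right)}\right) = -147 + \left(-83 + \left(6 - 39\right)\right) = -147 - 116 = -263$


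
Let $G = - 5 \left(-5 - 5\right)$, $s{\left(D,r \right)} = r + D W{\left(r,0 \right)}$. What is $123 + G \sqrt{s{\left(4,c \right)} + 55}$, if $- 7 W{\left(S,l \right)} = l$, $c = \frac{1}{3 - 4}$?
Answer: $123 + 150 \sqrt{6} \approx 490.42$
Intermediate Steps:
$c = -1$ ($c = \frac{1}{-1} = -1$)
$W{\left(S,l \right)} = - \frac{l}{7}$
$s{\left(D,r \right)} = r$ ($s{\left(D,r \right)} = r + D \left(\left(- \frac{1}{7}\right) 0\right) = r + D 0 = r + 0 = r$)
$G = 50$ ($G = \left(-5\right) \left(-10\right) = 50$)
$123 + G \sqrt{s{\left(4,c \right)} + 55} = 123 + 50 \sqrt{-1 + 55} = 123 + 50 \sqrt{54} = 123 + 50 \cdot 3 \sqrt{6} = 123 + 150 \sqrt{6}$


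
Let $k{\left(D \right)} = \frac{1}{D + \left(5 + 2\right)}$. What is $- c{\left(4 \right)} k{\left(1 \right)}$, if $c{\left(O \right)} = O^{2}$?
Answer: $-2$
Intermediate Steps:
$k{\left(D \right)} = \frac{1}{7 + D}$ ($k{\left(D \right)} = \frac{1}{D + 7} = \frac{1}{7 + D}$)
$- c{\left(4 \right)} k{\left(1 \right)} = \frac{\left(-1\right) 4^{2}}{7 + 1} = \frac{\left(-1\right) 16}{8} = \left(-16\right) \frac{1}{8} = -2$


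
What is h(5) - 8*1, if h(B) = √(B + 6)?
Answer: -8 + √11 ≈ -4.6834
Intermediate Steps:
h(B) = √(6 + B)
h(5) - 8*1 = √(6 + 5) - 8*1 = √11 - 8 = -8 + √11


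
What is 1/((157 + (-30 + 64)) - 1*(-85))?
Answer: 1/276 ≈ 0.0036232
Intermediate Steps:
1/((157 + (-30 + 64)) - 1*(-85)) = 1/((157 + 34) + 85) = 1/(191 + 85) = 1/276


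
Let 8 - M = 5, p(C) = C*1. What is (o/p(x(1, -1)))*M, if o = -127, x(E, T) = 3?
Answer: -127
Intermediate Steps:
p(C) = C
M = 3 (M = 8 - 1*5 = 8 - 5 = 3)
(o/p(x(1, -1)))*M = -127/3*3 = -127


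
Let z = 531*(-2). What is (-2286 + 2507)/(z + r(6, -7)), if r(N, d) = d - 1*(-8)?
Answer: -221/1061 ≈ -0.20829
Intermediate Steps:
r(N, d) = 8 + d (r(N, d) = d + 8 = 8 + d)
z = -1062
(-2286 + 2507)/(z + r(6, -7)) = (-2286 + 2507)/(-1062 + (8 - 7)) = 221/(-1062 + 1) = 221/(-1061) = 221*(-1/1061) = -221/1061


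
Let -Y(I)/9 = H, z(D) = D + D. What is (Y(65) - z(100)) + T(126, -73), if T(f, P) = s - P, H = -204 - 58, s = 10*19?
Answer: 2421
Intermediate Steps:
s = 190
z(D) = 2*D
H = -262
Y(I) = 2358 (Y(I) = -9*(-262) = 2358)
T(f, P) = 190 - P
(Y(65) - z(100)) + T(126, -73) = (2358 - 2*100) + (190 - 1*(-73)) = (2358 - 1*200) + (190 + 73) = (2358 - 200) + 263 = 2158 + 263 = 2421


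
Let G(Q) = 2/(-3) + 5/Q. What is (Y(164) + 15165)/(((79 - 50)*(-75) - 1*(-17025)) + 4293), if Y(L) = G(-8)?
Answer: 363929/459432 ≈ 0.79213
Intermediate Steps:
G(Q) = -⅔ + 5/Q (G(Q) = 2*(-⅓) + 5/Q = -⅔ + 5/Q)
Y(L) = -31/24 (Y(L) = -⅔ + 5/(-8) = -⅔ + 5*(-⅛) = -⅔ - 5/8 = -31/24)
(Y(164) + 15165)/(((79 - 50)*(-75) - 1*(-17025)) + 4293) = (-31/24 + 15165)/(((79 - 50)*(-75) - 1*(-17025)) + 4293) = 363929/(24*((29*(-75) + 17025) + 4293)) = 363929/(24*((-2175 + 17025) + 4293)) = 363929/(24*(14850 + 4293)) = (363929/24)/19143 = (363929/24)*(1/19143) = 363929/459432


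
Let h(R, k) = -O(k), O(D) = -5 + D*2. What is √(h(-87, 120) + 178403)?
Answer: 2*√44542 ≈ 422.10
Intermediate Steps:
O(D) = -5 + 2*D
h(R, k) = 5 - 2*k (h(R, k) = -(-5 + 2*k) = 5 - 2*k)
√(h(-87, 120) + 178403) = √((5 - 2*120) + 178403) = √((5 - 240) + 178403) = √(-235 + 178403) = √178168 = 2*√44542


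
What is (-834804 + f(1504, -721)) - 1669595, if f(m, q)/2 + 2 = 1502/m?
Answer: -941654777/376 ≈ -2.5044e+6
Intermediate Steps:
f(m, q) = -4 + 3004/m (f(m, q) = -4 + 2*(1502/m) = -4 + 3004/m)
(-834804 + f(1504, -721)) - 1669595 = (-834804 + (-4 + 3004/1504)) - 1669595 = (-834804 + (-4 + 3004*(1/1504))) - 1669595 = (-834804 + (-4 + 751/376)) - 1669595 = (-834804 - 753/376) - 1669595 = -313887057/376 - 1669595 = -941654777/376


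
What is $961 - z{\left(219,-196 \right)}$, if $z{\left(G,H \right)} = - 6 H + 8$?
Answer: $-223$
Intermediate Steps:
$z{\left(G,H \right)} = 8 - 6 H$
$961 - z{\left(219,-196 \right)} = 961 - \left(8 - -1176\right) = 961 - \left(8 + 1176\right) = 961 - 1184 = -223$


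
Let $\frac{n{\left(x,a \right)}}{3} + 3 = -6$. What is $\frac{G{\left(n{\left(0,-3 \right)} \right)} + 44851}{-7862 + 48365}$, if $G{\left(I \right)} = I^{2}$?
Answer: $\frac{45580}{40503} \approx 1.1253$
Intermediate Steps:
$n{\left(x,a \right)} = -27$ ($n{\left(x,a \right)} = -9 + 3 \left(-6\right) = -9 - 18 = -27$)
$\frac{G{\left(n{\left(0,-3 \right)} \right)} + 44851}{-7862 + 48365} = \frac{\left(-27\right)^{2} + 44851}{-7862 + 48365} = \frac{729 + 44851}{40503} = 45580 \cdot \frac{1}{40503} = \frac{45580}{40503}$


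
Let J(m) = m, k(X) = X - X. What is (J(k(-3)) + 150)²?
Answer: 22500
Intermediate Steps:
k(X) = 0
(J(k(-3)) + 150)² = (0 + 150)² = 150² = 22500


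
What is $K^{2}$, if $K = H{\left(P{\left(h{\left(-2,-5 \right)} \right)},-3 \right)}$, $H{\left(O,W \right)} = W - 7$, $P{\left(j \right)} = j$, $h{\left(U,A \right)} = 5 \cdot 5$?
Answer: $100$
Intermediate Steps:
$h{\left(U,A \right)} = 25$
$H{\left(O,W \right)} = -7 + W$ ($H{\left(O,W \right)} = W - 7 = -7 + W$)
$K = -10$ ($K = -7 - 3 = -10$)
$K^{2} = \left(-10\right)^{2} = 100$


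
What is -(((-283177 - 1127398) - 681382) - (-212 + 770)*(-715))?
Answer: 1692987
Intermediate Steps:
-(((-283177 - 1127398) - 681382) - (-212 + 770)*(-715)) = -((-1410575 - 681382) - 558*(-715)) = -(-2091957 - 1*(-398970)) = -(-2091957 + 398970) = -1*(-1692987) = 1692987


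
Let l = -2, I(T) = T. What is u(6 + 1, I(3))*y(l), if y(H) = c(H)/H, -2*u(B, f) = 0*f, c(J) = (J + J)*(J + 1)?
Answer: 0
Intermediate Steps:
c(J) = 2*J*(1 + J) (c(J) = (2*J)*(1 + J) = 2*J*(1 + J))
u(B, f) = 0 (u(B, f) = -0*f = -½*0 = 0)
y(H) = 2 + 2*H (y(H) = (2*H*(1 + H))/H = 2 + 2*H)
u(6 + 1, I(3))*y(l) = 0*(2 + 2*(-2)) = 0*(2 - 4) = 0*(-2) = 0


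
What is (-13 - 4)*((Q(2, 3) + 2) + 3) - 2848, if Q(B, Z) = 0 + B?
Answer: -2967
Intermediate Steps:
Q(B, Z) = B
(-13 - 4)*((Q(2, 3) + 2) + 3) - 2848 = (-13 - 4)*((2 + 2) + 3) - 2848 = -17*(4 + 3) - 2848 = -17*7 - 2848 = -119 - 2848 = -2967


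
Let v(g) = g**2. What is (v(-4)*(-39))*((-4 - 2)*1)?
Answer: 3744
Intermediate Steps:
(v(-4)*(-39))*((-4 - 2)*1) = ((-4)**2*(-39))*((-4 - 2)*1) = (16*(-39))*(-6*1) = -624*(-6) = 3744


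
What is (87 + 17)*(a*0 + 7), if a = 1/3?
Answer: 728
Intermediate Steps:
a = 1/3 ≈ 0.33333
(87 + 17)*(a*0 + 7) = (87 + 17)*((1/3)*0 + 7) = 104*(0 + 7) = 104*7 = 728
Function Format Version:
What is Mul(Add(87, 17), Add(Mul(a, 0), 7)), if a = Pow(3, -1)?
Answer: 728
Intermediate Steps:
a = Rational(1, 3) ≈ 0.33333
Mul(Add(87, 17), Add(Mul(a, 0), 7)) = Mul(Add(87, 17), Add(Mul(Rational(1, 3), 0), 7)) = Mul(104, Add(0, 7)) = Mul(104, 7) = 728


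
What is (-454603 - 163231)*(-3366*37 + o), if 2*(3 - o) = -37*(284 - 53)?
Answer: 74304114927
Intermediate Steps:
o = 8553/2 (o = 3 - (-37)*(284 - 53)/2 = 3 - (-37)*231/2 = 3 - 1/2*(-8547) = 3 + 8547/2 = 8553/2 ≈ 4276.5)
(-454603 - 163231)*(-3366*37 + o) = (-454603 - 163231)*(-3366*37 + 8553/2) = -617834*(-124542 + 8553/2) = -617834*(-240531/2) = 74304114927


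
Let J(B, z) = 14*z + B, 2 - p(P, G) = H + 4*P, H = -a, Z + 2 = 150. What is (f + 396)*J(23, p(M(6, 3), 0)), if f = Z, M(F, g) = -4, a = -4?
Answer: 119136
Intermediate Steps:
Z = 148 (Z = -2 + 150 = 148)
H = 4 (H = -1*(-4) = 4)
p(P, G) = -2 - 4*P (p(P, G) = 2 - (4 + 4*P) = 2 + (-4 - 4*P) = -2 - 4*P)
f = 148
J(B, z) = B + 14*z
(f + 396)*J(23, p(M(6, 3), 0)) = (148 + 396)*(23 + 14*(-2 - 4*(-4))) = 544*(23 + 14*(-2 + 16)) = 544*(23 + 14*14) = 544*(23 + 196) = 544*219 = 119136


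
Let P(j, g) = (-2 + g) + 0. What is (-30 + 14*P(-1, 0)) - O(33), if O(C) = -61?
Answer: 3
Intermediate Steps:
P(j, g) = -2 + g
(-30 + 14*P(-1, 0)) - O(33) = (-30 + 14*(-2 + 0)) - 1*(-61) = (-30 + 14*(-2)) + 61 = (-30 - 28) + 61 = -58 + 61 = 3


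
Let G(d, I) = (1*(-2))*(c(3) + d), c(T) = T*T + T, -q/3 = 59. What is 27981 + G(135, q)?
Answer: 27687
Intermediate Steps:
q = -177 (q = -3*59 = -177)
c(T) = T + T² (c(T) = T² + T = T + T²)
G(d, I) = -24 - 2*d (G(d, I) = (1*(-2))*(3*(1 + 3) + d) = -2*(3*4 + d) = -2*(12 + d) = -24 - 2*d)
27981 + G(135, q) = 27981 + (-24 - 2*135) = 27981 + (-24 - 270) = 27981 - 294 = 27687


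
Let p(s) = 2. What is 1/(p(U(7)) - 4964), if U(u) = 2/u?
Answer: -1/4962 ≈ -0.00020153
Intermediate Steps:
1/(p(U(7)) - 4964) = 1/(2 - 4964) = 1/(-4962) = -1/4962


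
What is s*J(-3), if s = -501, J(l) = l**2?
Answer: -4509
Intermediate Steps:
s*J(-3) = -501*(-3)**2 = -501*9 = -4509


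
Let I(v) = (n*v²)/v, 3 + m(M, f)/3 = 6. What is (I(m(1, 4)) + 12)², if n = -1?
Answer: 9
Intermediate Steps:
m(M, f) = 9 (m(M, f) = -9 + 3*6 = -9 + 18 = 9)
I(v) = -v (I(v) = (-v²)/v = -v)
(I(m(1, 4)) + 12)² = (-1*9 + 12)² = (-9 + 12)² = 3² = 9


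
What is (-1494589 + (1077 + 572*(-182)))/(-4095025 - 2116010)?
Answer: 1597616/6211035 ≈ 0.25722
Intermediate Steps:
(-1494589 + (1077 + 572*(-182)))/(-4095025 - 2116010) = (-1494589 + (1077 - 104104))/(-6211035) = (-1494589 - 103027)*(-1/6211035) = -1597616*(-1/6211035) = 1597616/6211035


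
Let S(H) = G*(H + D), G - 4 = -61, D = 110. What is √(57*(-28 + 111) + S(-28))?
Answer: √57 ≈ 7.5498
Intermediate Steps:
G = -57 (G = 4 - 61 = -57)
S(H) = -6270 - 57*H (S(H) = -57*(H + 110) = -57*(110 + H) = -6270 - 57*H)
√(57*(-28 + 111) + S(-28)) = √(57*(-28 + 111) + (-6270 - 57*(-28))) = √(57*83 + (-6270 + 1596)) = √(4731 - 4674) = √57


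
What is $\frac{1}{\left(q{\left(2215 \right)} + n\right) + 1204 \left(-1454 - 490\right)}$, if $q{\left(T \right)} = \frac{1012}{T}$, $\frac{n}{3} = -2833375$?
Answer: $- \frac{2215}{24012151703} \approx -9.2245 \cdot 10^{-8}$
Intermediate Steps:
$n = -8500125$ ($n = 3 \left(-2833375\right) = -8500125$)
$\frac{1}{\left(q{\left(2215 \right)} + n\right) + 1204 \left(-1454 - 490\right)} = \frac{1}{\left(\frac{1012}{2215} - 8500125\right) + 1204 \left(-1454 - 490\right)} = \frac{1}{\left(1012 \cdot \frac{1}{2215} - 8500125\right) + 1204 \left(-1944\right)} = \frac{1}{\left(\frac{1012}{2215} - 8500125\right) - 2340576} = \frac{1}{- \frac{18827775863}{2215} - 2340576} = \frac{1}{- \frac{24012151703}{2215}} = - \frac{2215}{24012151703}$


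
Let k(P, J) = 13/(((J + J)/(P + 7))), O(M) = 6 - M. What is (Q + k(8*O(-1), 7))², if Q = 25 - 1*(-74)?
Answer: 99225/4 ≈ 24806.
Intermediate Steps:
Q = 99 (Q = 25 + 74 = 99)
k(P, J) = 13*(7 + P)/(2*J) (k(P, J) = 13/(((2*J)/(7 + P))) = 13/((2*J/(7 + P))) = 13*((7 + P)/(2*J)) = 13*(7 + P)/(2*J))
(Q + k(8*O(-1), 7))² = (99 + (13/2)*(7 + 8*(6 - 1*(-1)))/7)² = (99 + (13/2)*(⅐)*(7 + 8*(6 + 1)))² = (99 + (13/2)*(⅐)*(7 + 8*7))² = (99 + (13/2)*(⅐)*(7 + 56))² = (99 + (13/2)*(⅐)*63)² = (99 + 117/2)² = (315/2)² = 99225/4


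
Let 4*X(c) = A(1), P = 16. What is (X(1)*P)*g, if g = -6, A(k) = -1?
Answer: 24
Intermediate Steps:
X(c) = -¼ (X(c) = (¼)*(-1) = -¼)
(X(1)*P)*g = -¼*16*(-6) = -4*(-6) = 24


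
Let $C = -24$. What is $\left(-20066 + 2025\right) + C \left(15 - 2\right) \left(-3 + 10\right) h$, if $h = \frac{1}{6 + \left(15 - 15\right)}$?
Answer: $-18405$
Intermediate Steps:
$h = \frac{1}{6}$ ($h = \frac{1}{6 + \left(15 - 15\right)} = \frac{1}{6 + 0} = \frac{1}{6} \approx 0.16667$)
$\left(-20066 + 2025\right) + C \left(15 - 2\right) \left(-3 + 10\right) h = \left(-20066 + 2025\right) + - 24 \left(15 - 2\right) \left(-3 + 10\right) \frac{1}{6} = -18041 + - 24 \cdot 13 \cdot 7 \cdot \frac{1}{6} = -18041 + \left(-24\right) 91 \cdot \frac{1}{6} = -18041 - 364 = -18405$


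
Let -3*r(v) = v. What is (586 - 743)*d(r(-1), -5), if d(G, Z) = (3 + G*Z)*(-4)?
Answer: 2512/3 ≈ 837.33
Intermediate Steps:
r(v) = -v/3
d(G, Z) = -12 - 4*G*Z
(586 - 743)*d(r(-1), -5) = (586 - 743)*(-12 - 4*(-⅓*(-1))*(-5)) = -157*(-12 - 4*⅓*(-5)) = -157*(-12 + 20/3) = -157*(-16/3) = 2512/3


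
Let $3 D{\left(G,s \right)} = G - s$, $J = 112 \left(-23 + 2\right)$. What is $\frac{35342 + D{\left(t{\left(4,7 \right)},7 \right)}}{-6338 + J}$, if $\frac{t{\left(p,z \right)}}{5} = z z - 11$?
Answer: $- \frac{35403}{8690} \approx -4.074$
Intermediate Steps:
$t{\left(p,z \right)} = -55 + 5 z^{2}$ ($t{\left(p,z \right)} = 5 \left(z z - 11\right) = 5 \left(z^{2} - 11\right) = 5 \left(-11 + z^{2}\right) = -55 + 5 z^{2}$)
$J = -2352$ ($J = 112 \left(-21\right) = -2352$)
$D{\left(G,s \right)} = - \frac{s}{3} + \frac{G}{3}$ ($D{\left(G,s \right)} = \frac{G - s}{3} = - \frac{s}{3} + \frac{G}{3}$)
$\frac{35342 + D{\left(t{\left(4,7 \right)},7 \right)}}{-6338 + J} = \frac{35342 + \left(\left(- \frac{1}{3}\right) 7 + \frac{-55 + 5 \cdot 7^{2}}{3}\right)}{-6338 - 2352} = \frac{35342 - \left(\frac{7}{3} - \frac{-55 + 5 \cdot 49}{3}\right)}{-8690} = \left(35342 - \left(\frac{7}{3} - \frac{-55 + 245}{3}\right)\right) \left(- \frac{1}{8690}\right) = \left(35342 + \left(- \frac{7}{3} + \frac{1}{3} \cdot 190\right)\right) \left(- \frac{1}{8690}\right) = \left(35342 + \left(- \frac{7}{3} + \frac{190}{3}\right)\right) \left(- \frac{1}{8690}\right) = \left(35342 + 61\right) \left(- \frac{1}{8690}\right) = 35403 \left(- \frac{1}{8690}\right) = - \frac{35403}{8690}$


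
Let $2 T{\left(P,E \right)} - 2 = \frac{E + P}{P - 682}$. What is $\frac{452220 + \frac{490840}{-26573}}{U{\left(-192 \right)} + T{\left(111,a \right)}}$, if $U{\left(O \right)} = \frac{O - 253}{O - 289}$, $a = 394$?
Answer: $\frac{6600605757848440}{21646020351} \approx 3.0493 \cdot 10^{5}$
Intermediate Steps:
$U{\left(O \right)} = \frac{-253 + O}{-289 + O}$
$T{\left(P,E \right)} = 1 + \frac{E + P}{2 \left(-682 + P\right)}$ ($T{\left(P,E \right)} = 1 + \frac{\left(E + P\right) \frac{1}{P - 682}}{2} = 1 + \frac{\left(E + P\right) \frac{1}{-682 + P}}{2} = 1 + \frac{\frac{1}{-682 + P} \left(E + P\right)}{2} = 1 + \frac{E + P}{2 \left(-682 + P\right)}$)
$\frac{452220 + \frac{490840}{-26573}}{U{\left(-192 \right)} + T{\left(111,a \right)}} = \frac{452220 + \frac{490840}{-26573}}{\frac{-253 - 192}{-289 - 192} + \frac{-1364 + 394 + 3 \cdot 111}{2 \left(-682 + 111\right)}} = \frac{452220 + 490840 \left(- \frac{1}{26573}\right)}{\frac{1}{-481} \left(-445\right) + \frac{-1364 + 394 + 333}{2 \left(-571\right)}} = \frac{452220 - \frac{490840}{26573}}{\left(- \frac{1}{481}\right) \left(-445\right) + \frac{1}{2} \left(- \frac{1}{571}\right) \left(-637\right)} = \frac{12016351220}{26573 \left(\frac{445}{481} + \frac{637}{1142}\right)} = \frac{12016351220}{26573 \cdot \frac{814587}{549302}} = \frac{12016351220}{26573} \cdot \frac{549302}{814587} = \frac{6600605757848440}{21646020351}$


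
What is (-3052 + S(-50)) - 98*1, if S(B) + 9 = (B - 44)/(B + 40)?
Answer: -15748/5 ≈ -3149.6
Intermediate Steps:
S(B) = -9 + (-44 + B)/(40 + B) (S(B) = -9 + (B - 44)/(B + 40) = -9 + (-44 + B)/(40 + B))
(-3052 + S(-50)) - 98*1 = (-3052 + 4*(-101 - 2*(-50))/(40 - 50)) - 98*1 = (-3052 + 4*(-101 + 100)/(-10)) - 98 = (-3052 + 4*(-⅒)*(-1)) - 98 = (-3052 + ⅖) - 98 = -15258/5 - 98 = -15748/5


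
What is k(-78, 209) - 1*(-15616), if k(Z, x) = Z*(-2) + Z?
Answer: 15694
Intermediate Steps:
k(Z, x) = -Z (k(Z, x) = -2*Z + Z = -Z)
k(-78, 209) - 1*(-15616) = -1*(-78) - 1*(-15616) = 78 + 15616 = 15694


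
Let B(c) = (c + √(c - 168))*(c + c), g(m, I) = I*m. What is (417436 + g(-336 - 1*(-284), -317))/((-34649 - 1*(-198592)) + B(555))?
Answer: 338454562560/607912257349 - 1444953600*√43/607912257349 ≈ 0.54116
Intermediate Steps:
B(c) = 2*c*(c + √(-168 + c)) (B(c) = (c + √(-168 + c))*(2*c) = 2*c*(c + √(-168 + c)))
(417436 + g(-336 - 1*(-284), -317))/((-34649 - 1*(-198592)) + B(555)) = (417436 - 317*(-336 - 1*(-284)))/((-34649 - 1*(-198592)) + 2*555*(555 + √(-168 + 555))) = (417436 - 317*(-336 + 284))/((-34649 + 198592) + 2*555*(555 + √387)) = (417436 - 317*(-52))/(163943 + 2*555*(555 + 3*√43)) = (417436 + 16484)/(163943 + (616050 + 3330*√43)) = 433920/(779993 + 3330*√43)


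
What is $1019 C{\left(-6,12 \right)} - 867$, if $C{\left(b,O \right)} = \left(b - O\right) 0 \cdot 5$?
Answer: $-867$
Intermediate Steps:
$C{\left(b,O \right)} = 0$ ($C{\left(b,O \right)} = 0 \cdot 5 = 0$)
$1019 C{\left(-6,12 \right)} - 867 = 1019 \cdot 0 - 867 = 0 - 867 = -867$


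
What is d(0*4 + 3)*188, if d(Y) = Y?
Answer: 564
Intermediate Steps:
d(0*4 + 3)*188 = (0*4 + 3)*188 = (0 + 3)*188 = 3*188 = 564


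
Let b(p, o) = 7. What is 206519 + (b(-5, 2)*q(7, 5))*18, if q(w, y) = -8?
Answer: 205511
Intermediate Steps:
206519 + (b(-5, 2)*q(7, 5))*18 = 206519 + (7*(-8))*18 = 206519 - 56*18 = 206519 - 1008 = 205511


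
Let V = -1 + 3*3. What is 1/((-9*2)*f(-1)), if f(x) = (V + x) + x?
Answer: -1/108 ≈ -0.0092593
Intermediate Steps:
V = 8 (V = -1 + 9 = 8)
f(x) = 8 + 2*x (f(x) = (8 + x) + x = 8 + 2*x)
1/((-9*2)*f(-1)) = 1/((-9*2)*(8 + 2*(-1))) = 1/(-18*(8 - 2)) = 1/(-18*6) = 1/(-108) = -1/108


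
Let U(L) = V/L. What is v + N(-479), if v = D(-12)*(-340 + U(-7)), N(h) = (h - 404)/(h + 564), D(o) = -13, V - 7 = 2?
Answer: 2633664/595 ≈ 4426.3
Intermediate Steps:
V = 9 (V = 7 + 2 = 9)
N(h) = (-404 + h)/(564 + h)
U(L) = 9/L
v = 31057/7 (v = -13*(-340 + 9/(-7)) = -13*(-340 + 9*(-1/7)) = -13*(-340 - 9/7) = -13*(-2389/7) = 31057/7 ≈ 4436.7)
v + N(-479) = 31057/7 + (-404 - 479)/(564 - 479) = 31057/7 - 883/85 = 2633664/595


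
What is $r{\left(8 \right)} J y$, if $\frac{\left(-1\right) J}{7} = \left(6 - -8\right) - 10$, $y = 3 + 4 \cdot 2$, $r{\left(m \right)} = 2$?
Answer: $-616$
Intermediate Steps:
$y = 11$ ($y = 3 + 8 = 11$)
$J = -28$ ($J = - 7 \left(\left(6 - -8\right) - 10\right) = - 7 \left(\left(6 + 8\right) - 10\right) = - 7 \left(14 - 10\right) = \left(-7\right) 4 = -28$)
$r{\left(8 \right)} J y = 2 \left(-28\right) 11 = \left(-56\right) 11 = -616$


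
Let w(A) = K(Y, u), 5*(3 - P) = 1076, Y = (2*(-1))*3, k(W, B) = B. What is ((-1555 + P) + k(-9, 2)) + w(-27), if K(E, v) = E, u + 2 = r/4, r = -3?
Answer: -8856/5 ≈ -1771.2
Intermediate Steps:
Y = -6 (Y = -2*3 = -6)
P = -1061/5 (P = 3 - 1/5*1076 = 3 - 1076/5 = -1061/5 ≈ -212.20)
u = -11/4 (u = -2 - 3/4 = -11/4 ≈ -2.7500)
w(A) = -6
((-1555 + P) + k(-9, 2)) + w(-27) = ((-1555 - 1061/5) + 2) - 6 = (-8836/5 + 2) - 6 = -8826/5 - 6 = -8856/5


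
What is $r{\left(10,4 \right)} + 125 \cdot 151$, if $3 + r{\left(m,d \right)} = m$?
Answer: $18882$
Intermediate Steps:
$r{\left(m,d \right)} = -3 + m$
$r{\left(10,4 \right)} + 125 \cdot 151 = \left(-3 + 10\right) + 125 \cdot 151 = 7 + 18875 = 18882$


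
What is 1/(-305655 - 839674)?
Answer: -1/1145329 ≈ -8.7311e-7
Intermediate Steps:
1/(-305655 - 839674) = 1/(-1145329) = -1/1145329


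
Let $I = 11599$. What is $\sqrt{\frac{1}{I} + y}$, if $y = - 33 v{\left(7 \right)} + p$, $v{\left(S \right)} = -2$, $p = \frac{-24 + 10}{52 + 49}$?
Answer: $\frac{3 \sqrt{10043215238539}}{1171499} \approx 8.1155$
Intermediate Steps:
$p = - \frac{14}{101} \approx -0.13861$
$y = \frac{6652}{101}$ ($y = \left(-33\right) \left(-2\right) - \frac{14}{101} = 66 - \frac{14}{101} = \frac{6652}{101} \approx 65.861$)
$\sqrt{\frac{1}{I} + y} = \sqrt{\frac{1}{11599} + \frac{6652}{101}} = \sqrt{\frac{77156649}{1171499}} = \frac{3 \sqrt{10043215238539}}{1171499}$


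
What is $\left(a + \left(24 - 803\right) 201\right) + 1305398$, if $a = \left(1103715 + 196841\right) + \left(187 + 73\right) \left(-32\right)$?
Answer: $2441055$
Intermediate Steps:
$a = 1292236$ ($a = 1300556 + 260 \left(-32\right) = 1300556 - 8320 = 1292236$)
$\left(a + \left(24 - 803\right) 201\right) + 1305398 = \left(1292236 + \left(24 - 803\right) 201\right) + 1305398 = \left(1292236 - 156579\right) + 1305398 = 1135657 + 1305398 = 2441055$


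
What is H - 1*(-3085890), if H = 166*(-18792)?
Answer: -33582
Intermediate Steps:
H = -3119472
H - 1*(-3085890) = -3119472 - 1*(-3085890) = -3119472 + 3085890 = -33582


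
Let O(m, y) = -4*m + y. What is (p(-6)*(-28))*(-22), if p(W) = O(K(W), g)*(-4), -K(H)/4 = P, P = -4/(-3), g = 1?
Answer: -165088/3 ≈ -55029.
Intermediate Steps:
P = 4/3 (P = -4*(-⅓) = 4/3 ≈ 1.3333)
K(H) = -16/3 (K(H) = -4*4/3 = -16/3)
O(m, y) = y - 4*m
p(W) = -268/3 (p(W) = (1 - 4*(-16/3))*(-4) = (1 + 64/3)*(-4) = (67/3)*(-4) = -268/3)
(p(-6)*(-28))*(-22) = -268/3*(-28)*(-22) = (7504/3)*(-22) = -165088/3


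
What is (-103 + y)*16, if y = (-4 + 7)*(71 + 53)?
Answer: 4304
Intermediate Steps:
y = 372 (y = 3*124 = 372)
(-103 + y)*16 = (-103 + 372)*16 = 269*16 = 4304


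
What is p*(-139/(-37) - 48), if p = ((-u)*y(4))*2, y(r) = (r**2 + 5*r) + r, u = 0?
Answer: 0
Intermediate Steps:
y(r) = r**2 + 6*r
p = 0 (p = ((-1*0)*(4*(6 + 4)))*2 = (0*(4*10))*2 = (0*40)*2 = 0*2 = 0)
p*(-139/(-37) - 48) = 0*(-139/(-37) - 48) = 0*(-139*(-1/37) - 48) = 0*(139/37 - 48) = 0*(-1637/37) = 0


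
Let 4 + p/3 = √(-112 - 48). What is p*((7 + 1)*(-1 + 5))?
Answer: -384 + 384*I*√10 ≈ -384.0 + 1214.3*I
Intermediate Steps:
p = -12 + 12*I*√10 (p = -12 + 3*√(-112 - 48) = -12 + 3*√(-160) = -12 + 3*(4*I*√10) = -12 + 12*I*√10 ≈ -12.0 + 37.947*I)
p*((7 + 1)*(-1 + 5)) = (-12 + 12*I*√10)*((7 + 1)*(-1 + 5)) = (-12 + 12*I*√10)*(8*4) = (-12 + 12*I*√10)*32 = -384 + 384*I*√10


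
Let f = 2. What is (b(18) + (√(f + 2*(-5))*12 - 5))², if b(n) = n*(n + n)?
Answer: 412297 + 30864*I*√2 ≈ 4.123e+5 + 43648.0*I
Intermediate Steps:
b(n) = 2*n² (b(n) = n*(2*n) = 2*n²)
(b(18) + (√(f + 2*(-5))*12 - 5))² = (2*18² + (√(2 + 2*(-5))*12 - 5))² = (2*324 + (√(2 - 10)*12 - 5))² = (648 + (√(-8)*12 - 5))² = (648 + ((2*I*√2)*12 - 5))² = (648 + (24*I*√2 - 5))² = (648 + (-5 + 24*I*√2))² = (643 + 24*I*√2)²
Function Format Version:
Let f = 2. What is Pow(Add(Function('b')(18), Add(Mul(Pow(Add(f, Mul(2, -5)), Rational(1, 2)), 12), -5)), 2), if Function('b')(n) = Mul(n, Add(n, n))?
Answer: Add(412297, Mul(30864, I, Pow(2, Rational(1, 2)))) ≈ Add(4.1230e+5, Mul(43648., I))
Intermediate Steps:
Function('b')(n) = Mul(2, Pow(n, 2)) (Function('b')(n) = Mul(n, Mul(2, n)) = Mul(2, Pow(n, 2)))
Pow(Add(Function('b')(18), Add(Mul(Pow(Add(f, Mul(2, -5)), Rational(1, 2)), 12), -5)), 2) = Pow(Add(Mul(2, Pow(18, 2)), Add(Mul(Pow(Add(2, Mul(2, -5)), Rational(1, 2)), 12), -5)), 2) = Pow(Add(Mul(2, 324), Add(Mul(Pow(Add(2, -10), Rational(1, 2)), 12), -5)), 2) = Pow(Add(648, Add(Mul(Pow(-8, Rational(1, 2)), 12), -5)), 2) = Pow(Add(648, Add(Mul(Mul(2, I, Pow(2, Rational(1, 2))), 12), -5)), 2) = Pow(Add(648, Add(Mul(24, I, Pow(2, Rational(1, 2))), -5)), 2) = Pow(Add(648, Add(-5, Mul(24, I, Pow(2, Rational(1, 2))))), 2) = Pow(Add(643, Mul(24, I, Pow(2, Rational(1, 2)))), 2)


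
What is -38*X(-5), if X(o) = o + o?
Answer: 380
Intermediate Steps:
X(o) = 2*o
-38*X(-5) = -76*(-5) = -38*(-10) = 380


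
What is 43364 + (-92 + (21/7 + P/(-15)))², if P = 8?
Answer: 11560549/225 ≈ 51380.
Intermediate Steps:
43364 + (-92 + (21/7 + P/(-15)))² = 43364 + (-92 + (21/7 + 8/(-15)))² = 43364 + (-92 + (21*(⅐) + 8*(-1/15)))² = 43364 + (-92 + (3 - 8/15))² = 43364 + (-92 + 37/15)² = 43364 + (-1343/15)² = 43364 + 1803649/225 = 11560549/225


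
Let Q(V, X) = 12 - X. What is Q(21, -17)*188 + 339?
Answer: 5791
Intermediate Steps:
Q(21, -17)*188 + 339 = (12 - 1*(-17))*188 + 339 = (12 + 17)*188 + 339 = 29*188 + 339 = 5452 + 339 = 5791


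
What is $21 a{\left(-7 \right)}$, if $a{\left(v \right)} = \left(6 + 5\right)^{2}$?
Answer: $2541$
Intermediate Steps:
$a{\left(v \right)} = 121$ ($a{\left(v \right)} = 11^{2} = 121$)
$21 a{\left(-7 \right)} = 21 \cdot 121 = 2541$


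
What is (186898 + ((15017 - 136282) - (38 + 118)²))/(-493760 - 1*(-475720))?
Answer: -41297/18040 ≈ -2.2892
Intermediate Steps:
(186898 + ((15017 - 136282) - (38 + 118)²))/(-493760 - 1*(-475720)) = (186898 + (-121265 - 1*156²))/(-493760 + 475720) = (186898 + (-121265 - 1*24336))/(-18040) = (186898 + (-121265 - 24336))*(-1/18040) = (186898 - 145601)*(-1/18040) = 41297*(-1/18040) = -41297/18040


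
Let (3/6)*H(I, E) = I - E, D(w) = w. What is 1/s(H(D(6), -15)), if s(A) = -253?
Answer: -1/253 ≈ -0.0039526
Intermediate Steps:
H(I, E) = -2*E + 2*I (H(I, E) = 2*(I - E) = -2*E + 2*I)
1/s(H(D(6), -15)) = 1/(-253) = -1/253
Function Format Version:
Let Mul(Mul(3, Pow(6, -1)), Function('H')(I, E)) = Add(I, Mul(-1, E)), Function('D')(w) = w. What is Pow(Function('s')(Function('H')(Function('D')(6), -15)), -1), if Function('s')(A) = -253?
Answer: Rational(-1, 253) ≈ -0.0039526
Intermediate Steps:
Function('H')(I, E) = Add(Mul(-2, E), Mul(2, I)) (Function('H')(I, E) = Mul(2, Add(I, Mul(-1, E))) = Add(Mul(-2, E), Mul(2, I)))
Pow(Function('s')(Function('H')(Function('D')(6), -15)), -1) = Pow(-253, -1) = Rational(-1, 253)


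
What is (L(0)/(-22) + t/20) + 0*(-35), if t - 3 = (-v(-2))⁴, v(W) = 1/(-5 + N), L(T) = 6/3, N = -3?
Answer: 53259/901120 ≈ 0.059103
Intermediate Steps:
L(T) = 2 (L(T) = 6*(⅓) = 2)
v(W) = -⅛ (v(W) = 1/(-5 - 3) = 1/(-8) = -⅛)
t = 12289/4096 (t = 3 + (-1*(-⅛))⁴ = 3 + (⅛)⁴ = 3 + 1/4096 = 12289/4096 ≈ 3.0002)
(L(0)/(-22) + t/20) + 0*(-35) = (2/(-22) + (12289/4096)/20) + 0*(-35) = (2*(-1/22) + (12289/4096)*(1/20)) + 0 = (-1/11 + 12289/81920) + 0 = 53259/901120 + 0 = 53259/901120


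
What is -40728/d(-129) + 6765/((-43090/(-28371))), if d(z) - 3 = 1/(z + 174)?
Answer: -1321779339/146506 ≈ -9022.0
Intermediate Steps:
d(z) = 3 + 1/(174 + z) (d(z) = 3 + 1/(z + 174) = 3 + 1/(174 + z))
-40728/d(-129) + 6765/((-43090/(-28371))) = -40728*(174 - 129)/(523 + 3*(-129)) + 6765/((-43090/(-28371))) = -40728*45/(523 - 387) + 6765/((-43090*(-1/28371))) = -40728/((1/45)*136) + 6765/(43090/28371) = -40728/136/45 + 6765*(28371/43090) = -40728*45/136 + 38385963/8618 = -229095/17 + 38385963/8618 = -1321779339/146506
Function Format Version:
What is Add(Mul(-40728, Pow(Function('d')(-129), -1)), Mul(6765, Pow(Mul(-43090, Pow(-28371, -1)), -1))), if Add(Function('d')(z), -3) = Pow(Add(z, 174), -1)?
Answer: Rational(-1321779339, 146506) ≈ -9022.0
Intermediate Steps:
Function('d')(z) = Add(3, Pow(Add(174, z), -1)) (Function('d')(z) = Add(3, Pow(Add(z, 174), -1)) = Add(3, Pow(Add(174, z), -1)))
Add(Mul(-40728, Pow(Function('d')(-129), -1)), Mul(6765, Pow(Mul(-43090, Pow(-28371, -1)), -1))) = Add(Mul(-40728, Pow(Mul(Pow(Add(174, -129), -1), Add(523, Mul(3, -129))), -1)), Mul(6765, Pow(Mul(-43090, Pow(-28371, -1)), -1))) = Add(Mul(-40728, Pow(Mul(Pow(45, -1), Add(523, -387)), -1)), Mul(6765, Pow(Mul(-43090, Rational(-1, 28371)), -1))) = Add(Mul(-40728, Pow(Mul(Rational(1, 45), 136), -1)), Mul(6765, Pow(Rational(43090, 28371), -1))) = Add(Mul(-40728, Pow(Rational(136, 45), -1)), Mul(6765, Rational(28371, 43090))) = Add(Mul(-40728, Rational(45, 136)), Rational(38385963, 8618)) = Add(Rational(-229095, 17), Rational(38385963, 8618)) = Rational(-1321779339, 146506)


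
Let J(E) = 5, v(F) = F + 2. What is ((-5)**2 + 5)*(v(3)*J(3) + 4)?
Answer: 870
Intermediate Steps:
v(F) = 2 + F
((-5)**2 + 5)*(v(3)*J(3) + 4) = ((-5)**2 + 5)*((2 + 3)*5 + 4) = (25 + 5)*(5*5 + 4) = 30*(25 + 4) = 30*29 = 870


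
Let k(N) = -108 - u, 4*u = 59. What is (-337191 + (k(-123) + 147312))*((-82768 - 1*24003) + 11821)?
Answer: 36081332325/2 ≈ 1.8041e+10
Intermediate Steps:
u = 59/4 (u = (¼)*59 = 59/4 ≈ 14.750)
k(N) = -491/4 (k(N) = -108 - 1*59/4 = -108 - 59/4 = -491/4)
(-337191 + (k(-123) + 147312))*((-82768 - 1*24003) + 11821) = (-337191 + (-491/4 + 147312))*((-82768 - 1*24003) + 11821) = (-337191 + 588757/4)*((-82768 - 24003) + 11821) = -760007*(-106771 + 11821)/4 = -760007/4*(-94950) = 36081332325/2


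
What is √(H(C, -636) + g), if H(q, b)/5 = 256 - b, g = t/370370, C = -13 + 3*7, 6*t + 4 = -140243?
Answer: √611787101360435/370370 ≈ 66.783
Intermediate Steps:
t = -46749/2 (t = -⅔ + (⅙)*(-140243) = -⅔ - 140243/6 = -46749/2 ≈ -23375.)
C = 8 (C = -13 + 21 = 8)
g = -46749/740740 (g = -46749/2/370370 = -46749/2*1/370370 = -46749/740740 ≈ -0.063111)
H(q, b) = 1280 - 5*b (H(q, b) = 5*(256 - b) = 1280 - 5*b)
√(H(C, -636) + g) = √((1280 - 5*(-636)) - 46749/740740) = √((1280 + 3180) - 46749/740740) = √(4460 - 46749/740740) = √(3303653651/740740) = √611787101360435/370370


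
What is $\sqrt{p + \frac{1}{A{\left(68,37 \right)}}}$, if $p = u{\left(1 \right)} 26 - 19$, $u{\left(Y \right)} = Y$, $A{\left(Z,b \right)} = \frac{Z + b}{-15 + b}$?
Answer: $\frac{\sqrt{79485}}{105} \approx 2.6851$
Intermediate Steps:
$A{\left(Z,b \right)} = \frac{Z + b}{-15 + b}$
$p = 7$ ($p = 1 \cdot 26 - 19 = 26 - 19 = 7$)
$\sqrt{p + \frac{1}{A{\left(68,37 \right)}}} = \sqrt{7 + \frac{1}{\frac{1}{-15 + 37} \left(68 + 37\right)}} = \sqrt{7 + \frac{1}{\frac{1}{22} \cdot 105}} = \sqrt{7 + \frac{1}{\frac{105}{22}}} = \sqrt{7 + \frac{22}{105}} = \sqrt{\frac{757}{105}} = \frac{\sqrt{79485}}{105}$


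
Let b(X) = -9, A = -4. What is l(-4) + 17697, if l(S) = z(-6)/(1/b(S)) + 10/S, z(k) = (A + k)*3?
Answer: 35929/2 ≈ 17965.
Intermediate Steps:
z(k) = -12 + 3*k (z(k) = (-4 + k)*3 = -12 + 3*k)
l(S) = 270 + 10/S (l(S) = (-12 + 3*(-6))/(1/(-9)) + 10/S = (-12 - 18)/(-⅑) + 10/S = -30*(-9) + 10/S = 270 + 10/S)
l(-4) + 17697 = (270 + 10/(-4)) + 17697 = (270 + 10*(-¼)) + 17697 = (270 - 5/2) + 17697 = 535/2 + 17697 = 35929/2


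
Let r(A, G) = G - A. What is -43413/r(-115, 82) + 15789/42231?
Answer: -610087990/2773169 ≈ -220.00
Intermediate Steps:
-43413/r(-115, 82) + 15789/42231 = -43413/(82 - 1*(-115)) + 15789/42231 = -43413/(82 + 115) + 15789*(1/42231) = -43413/197 + 5263/14077 = -610087990/2773169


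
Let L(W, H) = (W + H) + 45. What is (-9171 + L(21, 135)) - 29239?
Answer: -38209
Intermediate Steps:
L(W, H) = 45 + H + W (L(W, H) = (H + W) + 45 = 45 + H + W)
(-9171 + L(21, 135)) - 29239 = (-9171 + (45 + 135 + 21)) - 29239 = (-9171 + 201) - 29239 = -8970 - 29239 = -38209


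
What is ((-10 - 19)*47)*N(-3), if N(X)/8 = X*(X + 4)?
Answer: 32712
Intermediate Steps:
N(X) = 8*X*(4 + X) (N(X) = 8*(X*(X + 4)) = 8*(X*(4 + X)) = 8*X*(4 + X))
((-10 - 19)*47)*N(-3) = ((-10 - 19)*47)*(8*(-3)*(4 - 3)) = (-29*47)*(8*(-3)*1) = -1363*(-24) = 32712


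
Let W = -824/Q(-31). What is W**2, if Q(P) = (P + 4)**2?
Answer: 678976/531441 ≈ 1.2776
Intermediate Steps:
Q(P) = (4 + P)**2
W = -824/729 (W = -824/(4 - 31)**2 = -824/((-27)**2) = -824/729 ≈ -1.1303)
W**2 = (-824/729)**2 = 678976/531441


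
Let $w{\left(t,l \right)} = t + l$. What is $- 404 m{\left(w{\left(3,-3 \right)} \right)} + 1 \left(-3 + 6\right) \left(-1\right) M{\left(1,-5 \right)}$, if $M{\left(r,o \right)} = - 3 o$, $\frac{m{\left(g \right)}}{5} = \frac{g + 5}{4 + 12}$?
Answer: $- \frac{2705}{4} \approx -676.25$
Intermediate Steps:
$w{\left(t,l \right)} = l + t$
$m{\left(g \right)} = \frac{25}{16} + \frac{5 g}{16}$ ($m{\left(g \right)} = 5 \frac{g + 5}{4 + 12} = 5 \frac{5 + g}{16} = 5 \left(5 + g\right) \frac{1}{16} = 5 \left(\frac{5}{16} + \frac{g}{16}\right) = \frac{25}{16} + \frac{5 g}{16}$)
$- 404 m{\left(w{\left(3,-3 \right)} \right)} + 1 \left(-3 + 6\right) \left(-1\right) M{\left(1,-5 \right)} = - 404 \left(\frac{25}{16} + \frac{5 \left(-3 + 3\right)}{16}\right) + 1 \left(-3 + 6\right) \left(-1\right) \left(\left(-3\right) \left(-5\right)\right) = - 404 \left(\frac{25}{16} + \frac{5}{16} \cdot 0\right) + 1 \cdot 3 \left(-1\right) 15 = - 404 \left(\frac{25}{16} + 0\right) + 1 \left(-3\right) 15 = \left(-404\right) \frac{25}{16} - 45 = - \frac{2525}{4} - 45 = - \frac{2705}{4}$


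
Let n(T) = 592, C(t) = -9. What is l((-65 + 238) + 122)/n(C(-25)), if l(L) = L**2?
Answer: 87025/592 ≈ 147.00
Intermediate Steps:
l((-65 + 238) + 122)/n(C(-25)) = ((-65 + 238) + 122)**2/592 = (173 + 122)**2*(1/592) = 295**2*(1/592) = 87025*(1/592) = 87025/592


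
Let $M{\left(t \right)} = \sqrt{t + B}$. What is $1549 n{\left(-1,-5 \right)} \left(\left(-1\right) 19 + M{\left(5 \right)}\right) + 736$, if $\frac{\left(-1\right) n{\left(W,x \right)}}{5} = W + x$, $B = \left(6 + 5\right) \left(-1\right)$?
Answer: $-882194 + 46470 i \sqrt{6} \approx -8.8219 \cdot 10^{5} + 1.1383 \cdot 10^{5} i$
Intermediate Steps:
$B = -11$ ($B = 11 \left(-1\right) = -11$)
$M{\left(t \right)} = \sqrt{-11 + t}$ ($M{\left(t \right)} = \sqrt{t - 11} = \sqrt{-11 + t}$)
$n{\left(W,x \right)} = - 5 W - 5 x$ ($n{\left(W,x \right)} = - 5 \left(W + x\right) = - 5 W - 5 x$)
$1549 n{\left(-1,-5 \right)} \left(\left(-1\right) 19 + M{\left(5 \right)}\right) + 736 = 1549 \left(\left(-5\right) \left(-1\right) - -25\right) \left(\left(-1\right) 19 + \sqrt{-11 + 5}\right) + 736 = 1549 \left(5 + 25\right) \left(-19 + \sqrt{-6}\right) + 736 = 1549 \cdot 30 \left(-19 + i \sqrt{6}\right) + 736 = 1549 \left(-570 + 30 i \sqrt{6}\right) + 736 = \left(-882930 + 46470 i \sqrt{6}\right) + 736 = -882194 + 46470 i \sqrt{6}$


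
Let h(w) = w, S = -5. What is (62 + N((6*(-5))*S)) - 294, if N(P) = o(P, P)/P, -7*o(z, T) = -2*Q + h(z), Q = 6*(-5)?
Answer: -1161/5 ≈ -232.20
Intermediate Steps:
Q = -30
o(z, T) = -60/7 - z/7 (o(z, T) = -(-2*(-30) + z)/7 = -(60 + z)/7 = -60/7 - z/7)
N(P) = (-60/7 - P/7)/P
(62 + N((6*(-5))*S)) - 294 = (62 + (-60 - 6*(-5)*(-5))/(7*(((6*(-5))*(-5))))) - 294 = (62 + (-60 - (-30)*(-5))/(7*((-30*(-5))))) - 294 = (62 + (1/7)*(-60 - 1*150)/150) - 294 = (62 + (1/7)*(1/150)*(-60 - 150)) - 294 = (62 + (1/7)*(1/150)*(-210)) - 294 = (62 - 1/5) - 294 = 309/5 - 294 = -1161/5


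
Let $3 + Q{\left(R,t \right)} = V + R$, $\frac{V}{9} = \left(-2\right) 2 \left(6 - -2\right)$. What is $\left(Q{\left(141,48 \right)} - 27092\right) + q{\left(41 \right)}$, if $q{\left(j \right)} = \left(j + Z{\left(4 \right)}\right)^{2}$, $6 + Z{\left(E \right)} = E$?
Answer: $-25721$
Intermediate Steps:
$Z{\left(E \right)} = -6 + E$
$q{\left(j \right)} = \left(-2 + j\right)^{2}$ ($q{\left(j \right)} = \left(j + \left(-6 + 4\right)\right)^{2} = \left(j - 2\right)^{2} = \left(-2 + j\right)^{2}$)
$V = -288$ ($V = 9 \left(-2\right) 2 \left(6 - -2\right) = 9 \left(- 4 \left(6 + 2\right)\right) = 9 \left(\left(-4\right) 8\right) = 9 \left(-32\right) = -288$)
$Q{\left(R,t \right)} = -291 + R$ ($Q{\left(R,t \right)} = -3 + \left(-288 + R\right) = -291 + R$)
$\left(Q{\left(141,48 \right)} - 27092\right) + q{\left(41 \right)} = \left(\left(-291 + 141\right) - 27092\right) + \left(-2 + 41\right)^{2} = \left(-150 - 27092\right) + 39^{2} = -27242 + 1521 = -25721$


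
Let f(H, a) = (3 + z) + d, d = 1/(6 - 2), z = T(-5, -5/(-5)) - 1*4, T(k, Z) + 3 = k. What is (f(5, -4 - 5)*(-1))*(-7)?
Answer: -245/4 ≈ -61.250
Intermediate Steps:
T(k, Z) = -3 + k
z = -12 (z = (-3 - 5) - 1*4 = -8 - 4 = -12)
d = 1/4 ≈ 0.25000
f(H, a) = -35/4 (f(H, a) = (3 - 12) + 1/4 = -9 + 1/4 = -35/4)
(f(5, -4 - 5)*(-1))*(-7) = -35/4*(-1)*(-7) = (35/4)*(-7) = -245/4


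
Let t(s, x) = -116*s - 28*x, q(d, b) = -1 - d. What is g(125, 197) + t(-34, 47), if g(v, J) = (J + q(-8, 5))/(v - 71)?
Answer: 23686/9 ≈ 2631.8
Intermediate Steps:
g(v, J) = (7 + J)/(-71 + v) (g(v, J) = (J + (-1 - 1*(-8)))/(v - 71) = (J + (-1 + 8))/(-71 + v) = (J + 7)/(-71 + v) = (7 + J)/(-71 + v))
g(125, 197) + t(-34, 47) = (7 + 197)/(-71 + 125) + (-116*(-34) - 28*47) = 204/54 + (3944 - 1316) = (1/54)*204 + 2628 = 34/9 + 2628 = 23686/9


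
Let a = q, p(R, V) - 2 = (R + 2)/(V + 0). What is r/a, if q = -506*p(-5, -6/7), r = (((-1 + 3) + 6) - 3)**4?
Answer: -625/2783 ≈ -0.22458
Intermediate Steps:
p(R, V) = 2 + (2 + R)/V (p(R, V) = 2 + (R + 2)/(V + 0) = 2 + (2 + R)/V)
r = 625 (r = ((2 + 6) - 3)**4 = (8 - 3)**4 = 5**4 = 625)
q = -2783 (q = -506*(2 - 5 + 2*(-6/7))/((-6/7)) = -506*(2 - 5 + 2*(-6*1/7))/((-6*1/7)) = -506*(2 - 5 + 2*(-6/7))/(-6/7) = -(-1771)*(2 - 5 - 12/7)/3 = -(-1771)*(-33)/(3*7) = -506*11/2 = -2783)
a = -2783
r/a = 625/(-2783) = 625*(-1/2783) = -625/2783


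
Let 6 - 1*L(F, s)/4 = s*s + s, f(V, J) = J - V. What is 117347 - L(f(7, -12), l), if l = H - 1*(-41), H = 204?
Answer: 358403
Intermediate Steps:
l = 245 (l = 204 - 1*(-41) = 204 + 41 = 245)
L(F, s) = 24 - 4*s - 4*s**2 (L(F, s) = 24 - 4*(s*s + s) = 24 - 4*(s**2 + s) = 24 - 4*(s + s**2) = 24 + (-4*s - 4*s**2) = 24 - 4*s - 4*s**2)
117347 - L(f(7, -12), l) = 117347 - (24 - 4*245 - 4*245**2) = 117347 - (24 - 980 - 4*60025) = 117347 - (24 - 980 - 240100) = 117347 - 1*(-241056) = 117347 + 241056 = 358403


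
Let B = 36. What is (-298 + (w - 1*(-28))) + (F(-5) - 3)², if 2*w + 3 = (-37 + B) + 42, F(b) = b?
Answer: -187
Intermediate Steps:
w = 19 (w = -3/2 + ((-37 + 36) + 42)/2 = -3/2 + (-1 + 42)/2 = -3/2 + (½)*41 = -3/2 + 41/2 = 19)
(-298 + (w - 1*(-28))) + (F(-5) - 3)² = (-298 + (19 - 1*(-28))) + (-5 - 3)² = (-298 + (19 + 28)) + (-8)² = (-298 + 47) + 64 = -251 + 64 = -187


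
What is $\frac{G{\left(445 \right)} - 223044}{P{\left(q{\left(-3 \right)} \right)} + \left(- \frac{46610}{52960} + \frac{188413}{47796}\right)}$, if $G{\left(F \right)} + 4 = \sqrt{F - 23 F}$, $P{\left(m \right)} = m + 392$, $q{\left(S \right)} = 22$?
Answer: $- \frac{14114902123392}{26392472779} + \frac{63281904 i \sqrt{9790}}{26392472779} \approx -534.81 + 0.23724 i$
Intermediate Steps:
$P{\left(m \right)} = 392 + m$
$G{\left(F \right)} = -4 + \sqrt{22} \sqrt{- F}$ ($G{\left(F \right)} = -4 + \sqrt{F - 23 F} = -4 + \sqrt{- 22 F} = -4 + \sqrt{22} \sqrt{- F}$)
$\frac{G{\left(445 \right)} - 223044}{P{\left(q{\left(-3 \right)} \right)} + \left(- \frac{46610}{52960} + \frac{188413}{47796}\right)} = \frac{\left(-4 + \sqrt{22} \sqrt{\left(-1\right) 445}\right) - 223044}{\left(392 + 22\right) + \left(- \frac{46610}{52960} + \frac{188413}{47796}\right)} = \frac{\left(-4 + \sqrt{22} \sqrt{-445}\right) - 223044}{414 + \left(\left(-46610\right) \frac{1}{52960} + 188413 \cdot \frac{1}{47796}\right)} = \frac{\left(-4 + \sqrt{22} i \sqrt{445}\right) - 223044}{414 + \left(- \frac{4661}{5296} + \frac{188413}{47796}\right)} = \frac{\left(-4 + i \sqrt{9790}\right) - 223044}{414 + \frac{193764523}{63281904}} = \frac{-223048 + i \sqrt{9790}}{\frac{26392472779}{63281904}} = \left(-223048 + i \sqrt{9790}\right) \frac{63281904}{26392472779} = - \frac{14114902123392}{26392472779} + \frac{63281904 i \sqrt{9790}}{26392472779}$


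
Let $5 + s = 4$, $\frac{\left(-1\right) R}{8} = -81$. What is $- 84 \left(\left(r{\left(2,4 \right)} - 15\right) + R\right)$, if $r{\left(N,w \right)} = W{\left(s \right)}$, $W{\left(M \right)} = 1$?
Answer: $-53256$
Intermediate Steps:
$R = 648$ ($R = \left(-8\right) \left(-81\right) = 648$)
$s = -1$ ($s = -5 + 4 = -1$)
$r{\left(N,w \right)} = 1$
$- 84 \left(\left(r{\left(2,4 \right)} - 15\right) + R\right) = - 84 \left(\left(1 - 15\right) + 648\right) = - 84 \left(-14 + 648\right) = \left(-84\right) 634 = -53256$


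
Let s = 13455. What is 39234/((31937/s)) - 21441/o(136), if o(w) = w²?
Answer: 9763232859903/590706752 ≈ 16528.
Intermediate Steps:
39234/((31937/s)) - 21441/o(136) = 39234/((31937/13455)) - 21441/(136²) = 39234/((31937*(1/13455))) - 21441/18496 = 39234/(31937/13455) - 21441*1/18496 = 39234*(13455/31937) - 21441/18496 = 527893470/31937 - 21441/18496 = 9763232859903/590706752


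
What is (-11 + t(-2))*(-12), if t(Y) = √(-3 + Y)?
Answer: 132 - 12*I*√5 ≈ 132.0 - 26.833*I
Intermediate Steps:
(-11 + t(-2))*(-12) = (-11 + √(-3 - 2))*(-12) = (-11 + √(-5))*(-12) = (-11 + I*√5)*(-12) = 132 - 12*I*√5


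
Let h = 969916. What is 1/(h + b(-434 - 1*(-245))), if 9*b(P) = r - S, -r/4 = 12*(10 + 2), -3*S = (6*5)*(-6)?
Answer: 3/2909536 ≈ 1.0311e-6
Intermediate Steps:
S = 60 (S = -6*5*(-6)/3 = -10*(-6) = -⅓*(-180) = 60)
r = -576 (r = -48*(10 + 2) = -48*12 = -4*144 = -576)
b(P) = -212/3 (b(P) = (-576 - 1*60)/9 = (-576 - 60)/9 = (⅑)*(-636) = -212/3)
1/(h + b(-434 - 1*(-245))) = 1/(969916 - 212/3) = 1/(2909536/3) = 3/2909536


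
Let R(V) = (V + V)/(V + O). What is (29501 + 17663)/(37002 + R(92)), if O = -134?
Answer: 495222/388475 ≈ 1.2748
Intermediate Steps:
R(V) = 2*V/(-134 + V) (R(V) = (V + V)/(V - 134) = (2*V)/(-134 + V) = 2*V/(-134 + V))
(29501 + 17663)/(37002 + R(92)) = (29501 + 17663)/(37002 + 2*92/(-134 + 92)) = 47164/(37002 + 2*92/(-42)) = 47164/(37002 + 2*92*(-1/42)) = 47164/(37002 - 92/21) = 47164/(776950/21) = 47164*(21/776950) = 495222/388475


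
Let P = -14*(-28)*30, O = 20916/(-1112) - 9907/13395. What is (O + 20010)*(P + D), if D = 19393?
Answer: 2319049304618347/3723810 ≈ 6.2276e+8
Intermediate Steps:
O = -72796601/3723810 (O = 20916*(-1/1112) - 9907*1/13395 = -5229/278 - 9907/13395 = -72796601/3723810 ≈ -19.549)
P = 11760 (P = 392*30 = 11760)
(O + 20010)*(P + D) = (-72796601/3723810 + 20010)*(11760 + 19393) = (74440641499/3723810)*31153 = 2319049304618347/3723810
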